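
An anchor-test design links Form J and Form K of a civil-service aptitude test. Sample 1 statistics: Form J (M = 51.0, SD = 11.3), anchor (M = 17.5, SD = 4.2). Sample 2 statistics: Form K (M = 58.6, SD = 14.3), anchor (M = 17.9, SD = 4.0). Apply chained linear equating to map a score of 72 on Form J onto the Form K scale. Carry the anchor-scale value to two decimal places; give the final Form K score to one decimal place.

Form J → anchor (Sample 1): v = (4.2/11.3)(72 − 51.0) + 17.5 = 25.31
anchor → Form K (Sample 2): y = (14.3/4.0)(25.31 − 17.9) + 58.6 = 85.1

85.1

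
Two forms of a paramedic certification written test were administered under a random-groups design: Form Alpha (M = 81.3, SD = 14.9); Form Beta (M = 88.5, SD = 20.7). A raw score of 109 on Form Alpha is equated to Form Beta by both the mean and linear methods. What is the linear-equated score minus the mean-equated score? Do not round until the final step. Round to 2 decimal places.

Mean-equated: 109 + (88.5 − 81.3) = 116.20
Linear-equated: (20.7/14.9)(109 − 81.3) + 88.5 = 126.983
Difference = 126.983 − 116.20 = 10.78

10.78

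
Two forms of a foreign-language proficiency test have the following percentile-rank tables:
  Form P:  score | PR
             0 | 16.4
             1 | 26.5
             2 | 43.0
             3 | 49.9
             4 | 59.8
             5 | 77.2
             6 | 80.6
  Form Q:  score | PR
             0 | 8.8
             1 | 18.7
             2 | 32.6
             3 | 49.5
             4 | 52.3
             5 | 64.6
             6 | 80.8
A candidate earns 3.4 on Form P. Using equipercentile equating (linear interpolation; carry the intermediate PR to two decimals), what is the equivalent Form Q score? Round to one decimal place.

4.1

PR of 3.4 on Form P: 49.9 + (3.4 − 3)/(4 − 3) × (59.8 − 49.9) = 53.86
On Form Q, PR 53.86 falls between score 4 (PR 52.3) and 5 (PR 64.6).
Interpolate: 4 + (53.86 − 52.3)/(64.6 − 52.3) × (5 − 4) = 4.1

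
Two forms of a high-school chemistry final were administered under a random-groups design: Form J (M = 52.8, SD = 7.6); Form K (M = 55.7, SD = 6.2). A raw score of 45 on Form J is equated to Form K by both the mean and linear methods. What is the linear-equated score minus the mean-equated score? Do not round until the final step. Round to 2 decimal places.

Mean-equated: 45 + (55.7 − 52.8) = 47.90
Linear-equated: (6.2/7.6)(45 − 52.8) + 55.7 = 49.337
Difference = 49.337 − 47.90 = 1.44

1.44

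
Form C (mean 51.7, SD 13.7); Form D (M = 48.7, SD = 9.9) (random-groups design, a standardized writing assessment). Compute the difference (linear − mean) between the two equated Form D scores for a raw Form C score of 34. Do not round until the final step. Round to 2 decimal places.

Mean-equated: 34 + (48.7 − 51.7) = 31.00
Linear-equated: (9.9/13.7)(34 − 51.7) + 48.7 = 35.909
Difference = 35.909 − 31.00 = 4.91

4.91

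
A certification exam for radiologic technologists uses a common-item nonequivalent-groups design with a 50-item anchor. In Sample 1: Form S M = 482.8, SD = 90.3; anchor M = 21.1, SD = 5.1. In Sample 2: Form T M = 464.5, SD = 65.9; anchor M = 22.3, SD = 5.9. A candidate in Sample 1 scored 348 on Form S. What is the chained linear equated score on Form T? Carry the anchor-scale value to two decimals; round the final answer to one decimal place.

366.1

Form S → anchor (Sample 1): v = (5.1/90.3)(348 − 482.8) + 21.1 = 13.49
anchor → Form T (Sample 2): y = (65.9/5.9)(13.49 − 22.3) + 464.5 = 366.1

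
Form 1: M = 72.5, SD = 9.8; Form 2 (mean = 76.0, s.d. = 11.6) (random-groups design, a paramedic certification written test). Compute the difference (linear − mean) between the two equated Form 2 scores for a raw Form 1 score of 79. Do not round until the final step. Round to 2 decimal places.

1.19

Mean-equated: 79 + (76.0 − 72.5) = 82.50
Linear-equated: (11.6/9.8)(79 − 72.5) + 76.0 = 83.694
Difference = 83.694 − 82.50 = 1.19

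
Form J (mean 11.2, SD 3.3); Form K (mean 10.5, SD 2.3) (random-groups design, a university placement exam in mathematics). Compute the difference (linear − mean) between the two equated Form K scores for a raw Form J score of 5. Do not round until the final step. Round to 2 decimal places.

Mean-equated: 5 + (10.5 − 11.2) = 4.30
Linear-equated: (2.3/3.3)(5 − 11.2) + 10.5 = 6.179
Difference = 6.179 − 4.30 = 1.88

1.88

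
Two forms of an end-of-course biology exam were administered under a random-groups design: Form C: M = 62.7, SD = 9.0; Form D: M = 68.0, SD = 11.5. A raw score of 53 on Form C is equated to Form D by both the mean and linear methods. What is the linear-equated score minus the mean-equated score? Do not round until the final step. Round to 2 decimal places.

-2.69

Mean-equated: 53 + (68.0 − 62.7) = 58.30
Linear-equated: (11.5/9.0)(53 − 62.7) + 68.0 = 55.606
Difference = 55.606 − 58.30 = -2.69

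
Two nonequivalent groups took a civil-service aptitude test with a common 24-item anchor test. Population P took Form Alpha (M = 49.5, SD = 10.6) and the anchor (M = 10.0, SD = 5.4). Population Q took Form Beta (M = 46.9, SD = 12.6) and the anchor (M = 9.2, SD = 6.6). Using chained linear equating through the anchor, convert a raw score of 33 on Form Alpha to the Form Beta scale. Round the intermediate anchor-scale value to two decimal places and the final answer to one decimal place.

Form Alpha → anchor (Population P): v = (5.4/10.6)(33 − 49.5) + 10.0 = 1.59
anchor → Form Beta (Population Q): y = (12.6/6.6)(1.59 − 9.2) + 46.9 = 32.4

32.4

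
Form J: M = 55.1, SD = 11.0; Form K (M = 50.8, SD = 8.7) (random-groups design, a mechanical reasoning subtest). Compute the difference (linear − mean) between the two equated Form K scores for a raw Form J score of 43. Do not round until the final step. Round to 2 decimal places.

Mean-equated: 43 + (50.8 − 55.1) = 38.70
Linear-equated: (8.7/11.0)(43 − 55.1) + 50.8 = 41.230
Difference = 41.230 − 38.70 = 2.53

2.53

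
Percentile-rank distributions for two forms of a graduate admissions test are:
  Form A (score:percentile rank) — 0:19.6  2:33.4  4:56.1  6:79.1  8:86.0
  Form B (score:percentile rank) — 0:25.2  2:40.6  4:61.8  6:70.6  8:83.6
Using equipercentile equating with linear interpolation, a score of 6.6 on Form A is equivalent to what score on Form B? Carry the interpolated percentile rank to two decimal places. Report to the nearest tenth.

PR of 6.6 on Form A: 79.1 + (6.6 − 6)/(8 − 6) × (86.0 − 79.1) = 81.17
On Form B, PR 81.17 falls between score 6 (PR 70.6) and 8 (PR 83.6).
Interpolate: 6 + (81.17 − 70.6)/(83.6 − 70.6) × (8 − 6) = 7.6

7.6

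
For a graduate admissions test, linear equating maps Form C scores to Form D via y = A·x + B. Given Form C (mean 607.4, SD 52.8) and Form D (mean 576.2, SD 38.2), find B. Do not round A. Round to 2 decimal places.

136.76

A = SD_Y / SD_X = 38.2 / 52.8 = 0.723485
B = M_Y − A·M_X = 576.2 − 0.723485 × 607.4 = 136.76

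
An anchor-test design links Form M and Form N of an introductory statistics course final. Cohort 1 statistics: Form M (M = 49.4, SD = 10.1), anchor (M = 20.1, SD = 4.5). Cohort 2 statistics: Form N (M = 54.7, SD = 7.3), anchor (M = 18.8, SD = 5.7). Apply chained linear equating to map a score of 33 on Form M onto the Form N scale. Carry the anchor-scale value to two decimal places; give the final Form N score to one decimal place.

Form M → anchor (Cohort 1): v = (4.5/10.1)(33 − 49.4) + 20.1 = 12.79
anchor → Form N (Cohort 2): y = (7.3/5.7)(12.79 − 18.8) + 54.7 = 47.0

47.0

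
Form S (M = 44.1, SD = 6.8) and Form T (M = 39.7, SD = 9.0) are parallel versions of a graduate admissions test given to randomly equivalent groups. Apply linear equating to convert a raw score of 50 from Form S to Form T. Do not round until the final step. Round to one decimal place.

47.5

Linear equating: y = (SD_Y/SD_X)(x − M_X) + M_Y
y = (9.0/6.8)(50 − 44.1) + 39.7
y = 1.323529 × 5.9 + 39.7 = 7.8088 + 39.7 = 47.5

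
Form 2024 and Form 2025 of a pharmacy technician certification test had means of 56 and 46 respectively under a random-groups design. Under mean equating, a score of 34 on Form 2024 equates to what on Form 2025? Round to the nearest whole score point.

Mean equating: y = x + (M_Y − M_X) = 34 + (46 − 56) = 24

24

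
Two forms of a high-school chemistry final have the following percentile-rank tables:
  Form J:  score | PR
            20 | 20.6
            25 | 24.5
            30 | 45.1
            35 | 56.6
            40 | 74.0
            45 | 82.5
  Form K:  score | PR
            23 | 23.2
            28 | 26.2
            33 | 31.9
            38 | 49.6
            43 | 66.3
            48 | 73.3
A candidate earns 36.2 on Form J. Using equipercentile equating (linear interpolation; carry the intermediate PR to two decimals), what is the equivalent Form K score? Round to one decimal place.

PR of 36.2 on Form J: 56.6 + (36.2 − 35)/(40 − 35) × (74.0 − 56.6) = 60.78
On Form K, PR 60.78 falls between score 38 (PR 49.6) and 43 (PR 66.3).
Interpolate: 38 + (60.78 − 49.6)/(66.3 − 49.6) × (43 − 38) = 41.3

41.3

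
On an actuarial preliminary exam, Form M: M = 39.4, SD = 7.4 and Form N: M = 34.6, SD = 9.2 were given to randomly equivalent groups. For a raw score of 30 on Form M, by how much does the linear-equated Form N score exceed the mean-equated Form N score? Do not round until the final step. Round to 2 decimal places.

Mean-equated: 30 + (34.6 − 39.4) = 25.20
Linear-equated: (9.2/7.4)(30 − 39.4) + 34.6 = 22.914
Difference = 22.914 − 25.20 = -2.29

-2.29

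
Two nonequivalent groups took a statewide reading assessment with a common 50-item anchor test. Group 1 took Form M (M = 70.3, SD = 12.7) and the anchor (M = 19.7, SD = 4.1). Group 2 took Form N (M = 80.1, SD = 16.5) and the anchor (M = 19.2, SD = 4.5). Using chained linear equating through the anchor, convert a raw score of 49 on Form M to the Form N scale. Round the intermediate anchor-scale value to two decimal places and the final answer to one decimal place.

56.7

Form M → anchor (Group 1): v = (4.1/12.7)(49 − 70.3) + 19.7 = 12.82
anchor → Form N (Group 2): y = (16.5/4.5)(12.82 − 19.2) + 80.1 = 56.7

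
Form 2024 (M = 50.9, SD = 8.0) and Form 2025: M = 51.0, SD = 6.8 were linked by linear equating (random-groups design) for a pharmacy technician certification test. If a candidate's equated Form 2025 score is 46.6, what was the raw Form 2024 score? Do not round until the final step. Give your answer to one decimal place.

Invert y = (SD_Y/SD_X)(x − M_X) + M_Y:
x = (SD_X/SD_Y)(y − M_Y) + M_X = (8.0/6.8)(46.6 − 51.0) + 50.9
x = 1.176471 × -4.400 + 50.9 = 45.7

45.7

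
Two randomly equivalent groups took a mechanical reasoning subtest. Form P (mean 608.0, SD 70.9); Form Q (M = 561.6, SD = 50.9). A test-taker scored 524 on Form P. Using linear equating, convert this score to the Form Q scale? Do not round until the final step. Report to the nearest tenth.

501.3

Linear equating: y = (SD_Y/SD_X)(x − M_X) + M_Y
y = (50.9/70.9)(524 − 608.0) + 561.6
y = 0.717913 × -84.0 + 561.6 = -60.3047 + 561.6 = 501.3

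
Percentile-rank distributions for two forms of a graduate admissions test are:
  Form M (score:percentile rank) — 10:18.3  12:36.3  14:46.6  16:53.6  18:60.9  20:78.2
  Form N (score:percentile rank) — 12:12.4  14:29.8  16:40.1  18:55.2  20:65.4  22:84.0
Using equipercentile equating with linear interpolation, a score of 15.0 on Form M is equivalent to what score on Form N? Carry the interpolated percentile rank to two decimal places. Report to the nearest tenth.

17.3

PR of 15.0 on Form M: 46.6 + (15.0 − 14)/(16 − 14) × (53.6 − 46.6) = 50.10
On Form N, PR 50.10 falls between score 16 (PR 40.1) and 18 (PR 55.2).
Interpolate: 16 + (50.10 − 40.1)/(55.2 − 40.1) × (18 − 16) = 17.3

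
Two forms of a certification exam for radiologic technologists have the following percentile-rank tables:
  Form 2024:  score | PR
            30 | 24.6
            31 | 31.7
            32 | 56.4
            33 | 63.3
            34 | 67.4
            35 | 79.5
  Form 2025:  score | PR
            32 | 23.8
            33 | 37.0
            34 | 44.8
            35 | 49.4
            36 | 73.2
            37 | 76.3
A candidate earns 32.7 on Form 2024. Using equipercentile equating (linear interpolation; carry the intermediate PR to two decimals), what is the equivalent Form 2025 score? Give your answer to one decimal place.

35.5

PR of 32.7 on Form 2024: 56.4 + (32.7 − 32)/(33 − 32) × (63.3 − 56.4) = 61.23
On Form 2025, PR 61.23 falls between score 35 (PR 49.4) and 36 (PR 73.2).
Interpolate: 35 + (61.23 − 49.4)/(73.2 − 49.4) × (36 − 35) = 35.5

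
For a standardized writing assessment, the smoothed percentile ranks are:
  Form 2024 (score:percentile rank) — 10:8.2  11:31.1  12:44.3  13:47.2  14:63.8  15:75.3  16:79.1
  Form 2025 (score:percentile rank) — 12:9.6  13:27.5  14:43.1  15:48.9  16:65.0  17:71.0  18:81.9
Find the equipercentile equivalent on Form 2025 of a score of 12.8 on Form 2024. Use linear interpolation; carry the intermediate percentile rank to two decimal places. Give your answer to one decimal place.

PR of 12.8 on Form 2024: 44.3 + (12.8 − 12)/(13 − 12) × (47.2 − 44.3) = 46.62
On Form 2025, PR 46.62 falls between score 14 (PR 43.1) and 15 (PR 48.9).
Interpolate: 14 + (46.62 − 43.1)/(48.9 − 43.1) × (15 − 14) = 14.6

14.6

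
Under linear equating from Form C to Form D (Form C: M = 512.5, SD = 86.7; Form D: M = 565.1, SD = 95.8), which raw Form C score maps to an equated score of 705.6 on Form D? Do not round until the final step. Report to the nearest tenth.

Invert y = (SD_Y/SD_X)(x − M_X) + M_Y:
x = (SD_X/SD_Y)(y − M_Y) + M_X = (86.7/95.8)(705.6 − 565.1) + 512.5
x = 0.905010 × 140.500 + 512.5 = 639.7

639.7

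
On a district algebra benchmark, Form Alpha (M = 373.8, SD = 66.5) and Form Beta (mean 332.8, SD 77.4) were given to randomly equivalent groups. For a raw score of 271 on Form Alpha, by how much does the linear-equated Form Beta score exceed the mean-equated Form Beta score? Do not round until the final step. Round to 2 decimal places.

Mean-equated: 271 + (332.8 − 373.8) = 230.00
Linear-equated: (77.4/66.5)(271 − 373.8) + 332.8 = 213.150
Difference = 213.150 − 230.00 = -16.85

-16.85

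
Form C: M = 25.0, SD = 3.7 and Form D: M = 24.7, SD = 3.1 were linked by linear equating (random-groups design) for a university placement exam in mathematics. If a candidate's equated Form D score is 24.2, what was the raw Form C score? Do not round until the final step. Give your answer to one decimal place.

Invert y = (SD_Y/SD_X)(x − M_X) + M_Y:
x = (SD_X/SD_Y)(y − M_Y) + M_X = (3.7/3.1)(24.2 − 24.7) + 25.0
x = 1.193548 × -0.500 + 25.0 = 24.4

24.4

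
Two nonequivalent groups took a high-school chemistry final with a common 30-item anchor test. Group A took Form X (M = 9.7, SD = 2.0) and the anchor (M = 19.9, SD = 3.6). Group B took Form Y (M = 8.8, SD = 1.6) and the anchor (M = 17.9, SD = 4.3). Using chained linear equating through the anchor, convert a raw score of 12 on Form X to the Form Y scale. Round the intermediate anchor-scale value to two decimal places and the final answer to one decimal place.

Form X → anchor (Group A): v = (3.6/2.0)(12 − 9.7) + 19.9 = 24.04
anchor → Form Y (Group B): y = (1.6/4.3)(24.04 − 17.9) + 8.8 = 11.1

11.1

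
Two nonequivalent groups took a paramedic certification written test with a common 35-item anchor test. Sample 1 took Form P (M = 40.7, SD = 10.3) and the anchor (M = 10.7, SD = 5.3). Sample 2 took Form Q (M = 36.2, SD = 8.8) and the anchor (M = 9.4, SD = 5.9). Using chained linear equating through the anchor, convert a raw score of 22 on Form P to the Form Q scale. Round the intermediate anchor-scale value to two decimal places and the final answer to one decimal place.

Form P → anchor (Sample 1): v = (5.3/10.3)(22 − 40.7) + 10.7 = 1.08
anchor → Form Q (Sample 2): y = (8.8/5.9)(1.08 − 9.4) + 36.2 = 23.8

23.8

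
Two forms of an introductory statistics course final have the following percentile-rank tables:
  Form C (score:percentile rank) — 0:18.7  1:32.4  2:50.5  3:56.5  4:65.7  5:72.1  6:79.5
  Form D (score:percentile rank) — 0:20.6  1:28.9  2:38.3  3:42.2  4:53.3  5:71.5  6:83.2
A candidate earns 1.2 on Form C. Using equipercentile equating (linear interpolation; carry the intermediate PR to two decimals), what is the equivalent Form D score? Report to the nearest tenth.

PR of 1.2 on Form C: 32.4 + (1.2 − 1)/(2 − 1) × (50.5 − 32.4) = 36.02
On Form D, PR 36.02 falls between score 1 (PR 28.9) and 2 (PR 38.3).
Interpolate: 1 + (36.02 − 28.9)/(38.3 − 28.9) × (2 − 1) = 1.8

1.8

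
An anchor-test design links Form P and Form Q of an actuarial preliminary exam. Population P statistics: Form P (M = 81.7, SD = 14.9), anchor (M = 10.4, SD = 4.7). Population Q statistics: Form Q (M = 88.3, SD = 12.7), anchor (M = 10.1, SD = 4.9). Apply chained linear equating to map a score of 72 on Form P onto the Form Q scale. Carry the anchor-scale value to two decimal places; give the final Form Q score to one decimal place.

Form P → anchor (Population P): v = (4.7/14.9)(72 − 81.7) + 10.4 = 7.34
anchor → Form Q (Population Q): y = (12.7/4.9)(7.34 − 10.1) + 88.3 = 81.1

81.1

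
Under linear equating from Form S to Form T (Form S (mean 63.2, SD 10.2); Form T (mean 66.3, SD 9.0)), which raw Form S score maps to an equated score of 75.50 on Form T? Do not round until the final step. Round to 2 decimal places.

73.63

Invert y = (SD_Y/SD_X)(x − M_X) + M_Y:
x = (SD_X/SD_Y)(y − M_Y) + M_X = (10.2/9.0)(75.50 − 66.3) + 63.2
x = 1.133333 × 9.200 + 63.2 = 73.63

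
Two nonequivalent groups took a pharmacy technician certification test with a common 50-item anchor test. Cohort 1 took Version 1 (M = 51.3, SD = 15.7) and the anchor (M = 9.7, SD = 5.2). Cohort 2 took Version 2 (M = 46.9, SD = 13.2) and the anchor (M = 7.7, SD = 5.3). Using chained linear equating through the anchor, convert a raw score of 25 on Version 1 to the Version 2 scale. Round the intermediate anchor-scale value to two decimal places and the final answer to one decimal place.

30.2

Version 1 → anchor (Cohort 1): v = (5.2/15.7)(25 − 51.3) + 9.7 = 0.99
anchor → Version 2 (Cohort 2): y = (13.2/5.3)(0.99 − 7.7) + 46.9 = 30.2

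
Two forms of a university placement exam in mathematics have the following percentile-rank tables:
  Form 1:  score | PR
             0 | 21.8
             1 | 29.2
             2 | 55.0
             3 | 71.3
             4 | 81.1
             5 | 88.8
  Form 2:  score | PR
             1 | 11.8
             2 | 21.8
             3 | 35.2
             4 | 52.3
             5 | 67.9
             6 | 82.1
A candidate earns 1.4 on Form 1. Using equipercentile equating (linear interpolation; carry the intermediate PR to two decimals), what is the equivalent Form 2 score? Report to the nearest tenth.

PR of 1.4 on Form 1: 29.2 + (1.4 − 1)/(2 − 1) × (55.0 − 29.2) = 39.52
On Form 2, PR 39.52 falls between score 3 (PR 35.2) and 4 (PR 52.3).
Interpolate: 3 + (39.52 − 35.2)/(52.3 − 35.2) × (4 − 3) = 3.3

3.3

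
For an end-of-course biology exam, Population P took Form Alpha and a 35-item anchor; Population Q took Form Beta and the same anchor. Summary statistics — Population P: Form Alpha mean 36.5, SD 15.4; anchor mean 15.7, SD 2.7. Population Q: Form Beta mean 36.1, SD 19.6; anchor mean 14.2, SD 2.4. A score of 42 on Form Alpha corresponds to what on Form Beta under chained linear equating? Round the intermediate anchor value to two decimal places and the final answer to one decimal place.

Form Alpha → anchor (Population P): v = (2.7/15.4)(42 − 36.5) + 15.7 = 16.66
anchor → Form Beta (Population Q): y = (19.6/2.4)(16.66 − 14.2) + 36.1 = 56.2

56.2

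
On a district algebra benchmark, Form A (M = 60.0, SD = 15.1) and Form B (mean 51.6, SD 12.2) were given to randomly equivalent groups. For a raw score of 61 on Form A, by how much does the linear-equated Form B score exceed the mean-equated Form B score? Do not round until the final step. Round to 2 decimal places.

-0.19

Mean-equated: 61 + (51.6 − 60.0) = 52.60
Linear-equated: (12.2/15.1)(61 − 60.0) + 51.6 = 52.408
Difference = 52.408 − 52.60 = -0.19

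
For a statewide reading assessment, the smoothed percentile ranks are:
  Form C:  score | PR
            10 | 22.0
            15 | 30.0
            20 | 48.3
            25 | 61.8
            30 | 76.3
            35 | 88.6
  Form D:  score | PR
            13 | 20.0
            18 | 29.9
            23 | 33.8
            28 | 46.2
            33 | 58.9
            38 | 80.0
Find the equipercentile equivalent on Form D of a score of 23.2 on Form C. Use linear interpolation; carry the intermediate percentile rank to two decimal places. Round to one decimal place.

PR of 23.2 on Form C: 48.3 + (23.2 − 20)/(25 − 20) × (61.8 − 48.3) = 56.94
On Form D, PR 56.94 falls between score 28 (PR 46.2) and 33 (PR 58.9).
Interpolate: 28 + (56.94 − 46.2)/(58.9 − 46.2) × (33 − 28) = 32.2

32.2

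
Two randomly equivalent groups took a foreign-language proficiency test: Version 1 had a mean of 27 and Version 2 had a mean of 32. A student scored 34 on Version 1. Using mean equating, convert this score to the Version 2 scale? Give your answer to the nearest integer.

39

Mean equating: y = x + (M_Y − M_X) = 34 + (32 − 27) = 39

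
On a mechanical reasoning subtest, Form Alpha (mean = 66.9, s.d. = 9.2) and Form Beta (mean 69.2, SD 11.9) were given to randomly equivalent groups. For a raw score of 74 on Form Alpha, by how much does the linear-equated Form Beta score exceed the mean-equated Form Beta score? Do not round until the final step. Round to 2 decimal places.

2.08

Mean-equated: 74 + (69.2 − 66.9) = 76.30
Linear-equated: (11.9/9.2)(74 − 66.9) + 69.2 = 78.384
Difference = 78.384 − 76.30 = 2.08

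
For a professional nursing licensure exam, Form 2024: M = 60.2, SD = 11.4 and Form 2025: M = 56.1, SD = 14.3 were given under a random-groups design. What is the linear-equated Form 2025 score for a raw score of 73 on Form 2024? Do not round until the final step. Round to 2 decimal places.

72.16

Linear equating: y = (SD_Y/SD_X)(x − M_X) + M_Y
y = (14.3/11.4)(73 − 60.2) + 56.1
y = 1.254386 × 12.8 + 56.1 = 16.0561 + 56.1 = 72.16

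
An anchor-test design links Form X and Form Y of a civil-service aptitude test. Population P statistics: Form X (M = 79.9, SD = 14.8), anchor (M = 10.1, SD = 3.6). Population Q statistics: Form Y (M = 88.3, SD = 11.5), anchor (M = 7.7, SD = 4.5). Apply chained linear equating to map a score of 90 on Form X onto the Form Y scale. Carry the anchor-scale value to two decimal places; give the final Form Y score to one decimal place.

Form X → anchor (Population P): v = (3.6/14.8)(90 − 79.9) + 10.1 = 12.56
anchor → Form Y (Population Q): y = (11.5/4.5)(12.56 − 7.7) + 88.3 = 100.7

100.7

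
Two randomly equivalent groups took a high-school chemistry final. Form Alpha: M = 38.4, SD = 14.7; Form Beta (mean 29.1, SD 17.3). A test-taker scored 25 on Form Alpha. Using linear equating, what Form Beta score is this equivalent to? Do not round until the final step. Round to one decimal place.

Linear equating: y = (SD_Y/SD_X)(x − M_X) + M_Y
y = (17.3/14.7)(25 − 38.4) + 29.1
y = 1.176871 × -13.4 + 29.1 = -15.7701 + 29.1 = 13.3

13.3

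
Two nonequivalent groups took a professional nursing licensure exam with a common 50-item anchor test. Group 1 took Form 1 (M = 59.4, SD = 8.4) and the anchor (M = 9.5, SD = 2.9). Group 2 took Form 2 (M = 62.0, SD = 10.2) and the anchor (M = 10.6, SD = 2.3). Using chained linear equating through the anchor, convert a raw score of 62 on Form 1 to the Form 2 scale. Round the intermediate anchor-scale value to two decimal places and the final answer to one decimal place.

61.1

Form 1 → anchor (Group 1): v = (2.9/8.4)(62 − 59.4) + 9.5 = 10.40
anchor → Form 2 (Group 2): y = (10.2/2.3)(10.40 − 10.6) + 62.0 = 61.1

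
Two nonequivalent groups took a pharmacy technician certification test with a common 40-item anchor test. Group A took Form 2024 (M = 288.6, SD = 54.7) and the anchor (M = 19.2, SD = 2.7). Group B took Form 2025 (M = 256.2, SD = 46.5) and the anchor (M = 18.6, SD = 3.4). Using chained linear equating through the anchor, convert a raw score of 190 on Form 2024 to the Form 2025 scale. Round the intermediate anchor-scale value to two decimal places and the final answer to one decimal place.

Form 2024 → anchor (Group A): v = (2.7/54.7)(190 − 288.6) + 19.2 = 14.33
anchor → Form 2025 (Group B): y = (46.5/3.4)(14.33 − 18.6) + 256.2 = 197.8

197.8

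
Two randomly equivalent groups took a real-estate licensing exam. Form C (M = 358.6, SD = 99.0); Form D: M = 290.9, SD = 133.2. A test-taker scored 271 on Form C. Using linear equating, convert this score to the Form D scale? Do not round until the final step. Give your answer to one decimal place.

173.0

Linear equating: y = (SD_Y/SD_X)(x − M_X) + M_Y
y = (133.2/99.0)(271 − 358.6) + 290.9
y = 1.345455 × -87.6 + 290.9 = -117.8618 + 290.9 = 173.0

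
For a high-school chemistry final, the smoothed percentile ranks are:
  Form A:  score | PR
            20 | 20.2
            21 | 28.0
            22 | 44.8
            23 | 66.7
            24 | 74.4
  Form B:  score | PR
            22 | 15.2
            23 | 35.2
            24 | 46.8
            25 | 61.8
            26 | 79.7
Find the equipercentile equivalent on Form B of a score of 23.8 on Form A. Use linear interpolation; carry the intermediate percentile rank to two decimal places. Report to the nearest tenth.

PR of 23.8 on Form A: 66.7 + (23.8 − 23)/(24 − 23) × (74.4 − 66.7) = 72.86
On Form B, PR 72.86 falls between score 25 (PR 61.8) and 26 (PR 79.7).
Interpolate: 25 + (72.86 − 61.8)/(79.7 − 61.8) × (26 − 25) = 25.6

25.6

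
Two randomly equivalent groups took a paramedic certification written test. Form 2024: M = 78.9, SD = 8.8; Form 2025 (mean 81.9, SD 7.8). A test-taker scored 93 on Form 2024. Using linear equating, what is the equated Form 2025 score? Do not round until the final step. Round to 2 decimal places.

Linear equating: y = (SD_Y/SD_X)(x − M_X) + M_Y
y = (7.8/8.8)(93 − 78.9) + 81.9
y = 0.886364 × 14.1 + 81.9 = 12.4977 + 81.9 = 94.40

94.40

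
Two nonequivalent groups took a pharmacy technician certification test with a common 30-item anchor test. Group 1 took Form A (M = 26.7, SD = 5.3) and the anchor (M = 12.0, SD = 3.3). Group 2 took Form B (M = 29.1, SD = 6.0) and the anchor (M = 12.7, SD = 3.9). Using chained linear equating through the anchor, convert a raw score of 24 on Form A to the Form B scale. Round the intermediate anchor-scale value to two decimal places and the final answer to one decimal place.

25.4

Form A → anchor (Group 1): v = (3.3/5.3)(24 − 26.7) + 12.0 = 10.32
anchor → Form B (Group 2): y = (6.0/3.9)(10.32 − 12.7) + 29.1 = 25.4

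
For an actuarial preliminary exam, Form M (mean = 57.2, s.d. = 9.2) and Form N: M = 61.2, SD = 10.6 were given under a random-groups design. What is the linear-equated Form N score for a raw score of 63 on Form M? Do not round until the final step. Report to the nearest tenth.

67.9

Linear equating: y = (SD_Y/SD_X)(x − M_X) + M_Y
y = (10.6/9.2)(63 − 57.2) + 61.2
y = 1.152174 × 5.8 + 61.2 = 6.6826 + 61.2 = 67.9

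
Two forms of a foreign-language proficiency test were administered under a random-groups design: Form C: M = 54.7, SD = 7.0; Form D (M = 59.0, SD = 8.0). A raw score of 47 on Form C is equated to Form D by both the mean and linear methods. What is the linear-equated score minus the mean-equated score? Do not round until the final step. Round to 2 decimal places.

Mean-equated: 47 + (59.0 − 54.7) = 51.30
Linear-equated: (8.0/7.0)(47 − 54.7) + 59.0 = 50.200
Difference = 50.200 − 51.30 = -1.10

-1.10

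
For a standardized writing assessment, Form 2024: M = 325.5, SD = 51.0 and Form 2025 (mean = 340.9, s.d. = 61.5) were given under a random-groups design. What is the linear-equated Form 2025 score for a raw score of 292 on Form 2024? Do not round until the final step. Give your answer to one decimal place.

Linear equating: y = (SD_Y/SD_X)(x − M_X) + M_Y
y = (61.5/51.0)(292 − 325.5) + 340.9
y = 1.205882 × -33.5 + 340.9 = -40.3971 + 340.9 = 300.5

300.5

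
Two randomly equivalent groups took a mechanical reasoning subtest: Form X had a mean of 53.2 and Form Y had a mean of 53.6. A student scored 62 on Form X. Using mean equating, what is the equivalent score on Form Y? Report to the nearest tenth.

Mean equating: y = x + (M_Y − M_X) = 62 + (53.6 − 53.2) = 62.4

62.4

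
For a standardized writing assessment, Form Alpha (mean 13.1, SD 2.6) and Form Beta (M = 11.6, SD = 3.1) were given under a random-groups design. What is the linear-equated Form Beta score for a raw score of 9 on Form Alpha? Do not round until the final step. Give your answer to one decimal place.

Linear equating: y = (SD_Y/SD_X)(x − M_X) + M_Y
y = (3.1/2.6)(9 − 13.1) + 11.6
y = 1.192308 × -4.1 + 11.6 = -4.8885 + 11.6 = 6.7

6.7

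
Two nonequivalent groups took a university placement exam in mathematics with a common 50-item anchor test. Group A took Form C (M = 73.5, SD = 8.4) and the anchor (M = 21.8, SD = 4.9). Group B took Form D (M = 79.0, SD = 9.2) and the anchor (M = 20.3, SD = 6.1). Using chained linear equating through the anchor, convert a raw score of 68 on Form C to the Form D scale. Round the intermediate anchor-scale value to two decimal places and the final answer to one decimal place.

Form C → anchor (Group A): v = (4.9/8.4)(68 − 73.5) + 21.8 = 18.59
anchor → Form D (Group B): y = (9.2/6.1)(18.59 − 20.3) + 79.0 = 76.4

76.4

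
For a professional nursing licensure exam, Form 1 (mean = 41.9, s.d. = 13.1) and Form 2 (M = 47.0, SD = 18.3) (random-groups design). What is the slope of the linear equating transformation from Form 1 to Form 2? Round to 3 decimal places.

A = SD_Y / SD_X = 18.3 / 13.1 = 1.397

1.397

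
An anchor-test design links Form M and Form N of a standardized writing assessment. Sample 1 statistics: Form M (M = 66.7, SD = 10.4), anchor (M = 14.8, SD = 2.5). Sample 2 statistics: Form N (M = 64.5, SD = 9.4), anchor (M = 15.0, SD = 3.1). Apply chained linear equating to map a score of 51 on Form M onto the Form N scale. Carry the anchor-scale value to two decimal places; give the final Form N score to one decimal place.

Form M → anchor (Sample 1): v = (2.5/10.4)(51 − 66.7) + 14.8 = 11.03
anchor → Form N (Sample 2): y = (9.4/3.1)(11.03 − 15.0) + 64.5 = 52.5

52.5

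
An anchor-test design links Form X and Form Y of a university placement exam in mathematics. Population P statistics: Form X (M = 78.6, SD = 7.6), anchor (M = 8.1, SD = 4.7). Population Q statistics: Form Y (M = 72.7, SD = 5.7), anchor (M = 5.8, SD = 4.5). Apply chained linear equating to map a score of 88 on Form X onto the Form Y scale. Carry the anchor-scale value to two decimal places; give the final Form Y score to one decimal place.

83.0

Form X → anchor (Population P): v = (4.7/7.6)(88 − 78.6) + 8.1 = 13.91
anchor → Form Y (Population Q): y = (5.7/4.5)(13.91 − 5.8) + 72.7 = 83.0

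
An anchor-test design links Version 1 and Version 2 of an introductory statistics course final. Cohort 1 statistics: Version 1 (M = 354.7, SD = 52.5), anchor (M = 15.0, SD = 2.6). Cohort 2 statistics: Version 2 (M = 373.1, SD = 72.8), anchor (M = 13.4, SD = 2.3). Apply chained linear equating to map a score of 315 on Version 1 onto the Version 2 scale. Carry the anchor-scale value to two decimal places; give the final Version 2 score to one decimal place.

Version 1 → anchor (Cohort 1): v = (2.6/52.5)(315 − 354.7) + 15.0 = 13.03
anchor → Version 2 (Cohort 2): y = (72.8/2.3)(13.03 − 13.4) + 373.1 = 361.4

361.4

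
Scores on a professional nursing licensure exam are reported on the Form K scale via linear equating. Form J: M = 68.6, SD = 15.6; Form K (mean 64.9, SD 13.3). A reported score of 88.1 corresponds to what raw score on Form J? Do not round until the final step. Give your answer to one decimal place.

Invert y = (SD_Y/SD_X)(x − M_X) + M_Y:
x = (SD_X/SD_Y)(y − M_Y) + M_X = (15.6/13.3)(88.1 − 64.9) + 68.6
x = 1.172932 × 23.200 + 68.6 = 95.8

95.8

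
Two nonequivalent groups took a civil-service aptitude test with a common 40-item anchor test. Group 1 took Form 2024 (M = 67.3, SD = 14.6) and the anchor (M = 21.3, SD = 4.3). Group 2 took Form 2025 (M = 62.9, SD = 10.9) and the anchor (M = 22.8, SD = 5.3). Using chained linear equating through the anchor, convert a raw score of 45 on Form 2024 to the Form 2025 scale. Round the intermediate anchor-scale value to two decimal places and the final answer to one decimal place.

46.3

Form 2024 → anchor (Group 1): v = (4.3/14.6)(45 − 67.3) + 21.3 = 14.73
anchor → Form 2025 (Group 2): y = (10.9/5.3)(14.73 − 22.8) + 62.9 = 46.3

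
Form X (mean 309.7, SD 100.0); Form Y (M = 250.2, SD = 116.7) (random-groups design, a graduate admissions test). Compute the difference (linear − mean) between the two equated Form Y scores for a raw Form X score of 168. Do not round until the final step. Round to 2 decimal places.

Mean-equated: 168 + (250.2 − 309.7) = 108.50
Linear-equated: (116.7/100.0)(168 − 309.7) + 250.2 = 84.836
Difference = 84.836 − 108.50 = -23.66

-23.66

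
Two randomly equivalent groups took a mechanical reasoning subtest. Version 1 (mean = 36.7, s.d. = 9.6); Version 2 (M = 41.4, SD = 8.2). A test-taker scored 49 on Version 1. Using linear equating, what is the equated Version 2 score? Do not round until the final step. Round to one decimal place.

51.9

Linear equating: y = (SD_Y/SD_X)(x − M_X) + M_Y
y = (8.2/9.6)(49 − 36.7) + 41.4
y = 0.854167 × 12.3 + 41.4 = 10.5062 + 41.4 = 51.9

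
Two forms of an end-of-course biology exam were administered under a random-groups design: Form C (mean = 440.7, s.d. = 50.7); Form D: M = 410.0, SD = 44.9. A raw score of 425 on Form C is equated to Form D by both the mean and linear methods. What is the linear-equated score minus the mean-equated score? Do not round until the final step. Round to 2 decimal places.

1.80

Mean-equated: 425 + (410.0 − 440.7) = 394.30
Linear-equated: (44.9/50.7)(425 − 440.7) + 410.0 = 396.096
Difference = 396.096 − 394.30 = 1.80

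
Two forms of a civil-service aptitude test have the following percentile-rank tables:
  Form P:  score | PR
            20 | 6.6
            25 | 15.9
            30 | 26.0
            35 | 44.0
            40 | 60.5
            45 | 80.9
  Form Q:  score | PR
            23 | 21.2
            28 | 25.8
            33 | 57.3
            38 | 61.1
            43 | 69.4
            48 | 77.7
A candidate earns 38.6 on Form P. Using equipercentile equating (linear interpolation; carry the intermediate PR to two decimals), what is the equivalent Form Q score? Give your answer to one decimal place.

PR of 38.6 on Form P: 44.0 + (38.6 − 35)/(40 − 35) × (60.5 − 44.0) = 55.88
On Form Q, PR 55.88 falls between score 28 (PR 25.8) and 33 (PR 57.3).
Interpolate: 28 + (55.88 − 25.8)/(57.3 − 25.8) × (33 − 28) = 32.8

32.8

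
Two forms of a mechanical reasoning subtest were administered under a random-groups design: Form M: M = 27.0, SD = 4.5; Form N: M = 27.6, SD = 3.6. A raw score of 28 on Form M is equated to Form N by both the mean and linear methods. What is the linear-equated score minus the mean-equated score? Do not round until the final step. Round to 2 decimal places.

-0.20

Mean-equated: 28 + (27.6 − 27.0) = 28.60
Linear-equated: (3.6/4.5)(28 − 27.0) + 27.6 = 28.400
Difference = 28.400 − 28.60 = -0.20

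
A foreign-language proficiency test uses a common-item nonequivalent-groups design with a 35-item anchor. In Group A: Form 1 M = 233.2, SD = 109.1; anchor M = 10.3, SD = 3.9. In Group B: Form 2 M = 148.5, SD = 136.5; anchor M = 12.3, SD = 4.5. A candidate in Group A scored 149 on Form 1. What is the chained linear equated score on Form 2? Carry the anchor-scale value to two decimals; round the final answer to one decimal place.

-3.5

Form 1 → anchor (Group A): v = (3.9/109.1)(149 − 233.2) + 10.3 = 7.29
anchor → Form 2 (Group B): y = (136.5/4.5)(7.29 − 12.3) + 148.5 = -3.5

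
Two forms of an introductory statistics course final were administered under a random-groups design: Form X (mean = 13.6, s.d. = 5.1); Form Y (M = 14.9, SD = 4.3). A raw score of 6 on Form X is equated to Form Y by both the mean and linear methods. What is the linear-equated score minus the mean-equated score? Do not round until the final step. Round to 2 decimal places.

Mean-equated: 6 + (14.9 − 13.6) = 7.30
Linear-equated: (4.3/5.1)(6 − 13.6) + 14.9 = 8.492
Difference = 8.492 − 7.30 = 1.19

1.19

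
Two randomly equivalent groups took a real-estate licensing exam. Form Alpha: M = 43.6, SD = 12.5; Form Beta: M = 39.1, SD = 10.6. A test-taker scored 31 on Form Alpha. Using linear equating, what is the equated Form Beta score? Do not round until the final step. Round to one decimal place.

28.4

Linear equating: y = (SD_Y/SD_X)(x − M_X) + M_Y
y = (10.6/12.5)(31 − 43.6) + 39.1
y = 0.848000 × -12.6 + 39.1 = -10.6848 + 39.1 = 28.4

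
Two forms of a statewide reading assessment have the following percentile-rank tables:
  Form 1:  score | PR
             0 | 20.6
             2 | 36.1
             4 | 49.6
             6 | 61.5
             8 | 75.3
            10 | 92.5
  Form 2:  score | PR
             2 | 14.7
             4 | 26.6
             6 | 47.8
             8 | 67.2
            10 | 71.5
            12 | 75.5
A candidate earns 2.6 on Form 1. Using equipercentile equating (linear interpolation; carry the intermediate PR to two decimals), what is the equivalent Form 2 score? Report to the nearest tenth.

5.3

PR of 2.6 on Form 1: 36.1 + (2.6 − 2)/(4 − 2) × (49.6 − 36.1) = 40.15
On Form 2, PR 40.15 falls between score 4 (PR 26.6) and 6 (PR 47.8).
Interpolate: 4 + (40.15 − 26.6)/(47.8 − 26.6) × (6 − 4) = 5.3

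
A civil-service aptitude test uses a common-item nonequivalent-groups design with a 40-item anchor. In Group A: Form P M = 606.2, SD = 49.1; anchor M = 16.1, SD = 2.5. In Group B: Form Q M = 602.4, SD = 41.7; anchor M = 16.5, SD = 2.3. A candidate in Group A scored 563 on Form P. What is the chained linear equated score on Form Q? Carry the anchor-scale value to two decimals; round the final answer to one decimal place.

Form P → anchor (Group A): v = (2.5/49.1)(563 − 606.2) + 16.1 = 13.90
anchor → Form Q (Group B): y = (41.7/2.3)(13.90 − 16.5) + 602.4 = 555.3

555.3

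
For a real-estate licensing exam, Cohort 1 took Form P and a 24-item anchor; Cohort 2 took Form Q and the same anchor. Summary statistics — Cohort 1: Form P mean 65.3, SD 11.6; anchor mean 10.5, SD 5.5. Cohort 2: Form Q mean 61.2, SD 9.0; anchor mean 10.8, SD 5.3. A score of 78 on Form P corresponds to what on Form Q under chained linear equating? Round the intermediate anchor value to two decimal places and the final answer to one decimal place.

70.9

Form P → anchor (Cohort 1): v = (5.5/11.6)(78 − 65.3) + 10.5 = 16.52
anchor → Form Q (Cohort 2): y = (9.0/5.3)(16.52 − 10.8) + 61.2 = 70.9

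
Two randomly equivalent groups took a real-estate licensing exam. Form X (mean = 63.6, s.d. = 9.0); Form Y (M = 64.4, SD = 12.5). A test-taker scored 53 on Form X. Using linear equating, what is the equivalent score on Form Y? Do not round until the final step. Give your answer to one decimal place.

49.7

Linear equating: y = (SD_Y/SD_X)(x − M_X) + M_Y
y = (12.5/9.0)(53 − 63.6) + 64.4
y = 1.388889 × -10.6 + 64.4 = -14.7222 + 64.4 = 49.7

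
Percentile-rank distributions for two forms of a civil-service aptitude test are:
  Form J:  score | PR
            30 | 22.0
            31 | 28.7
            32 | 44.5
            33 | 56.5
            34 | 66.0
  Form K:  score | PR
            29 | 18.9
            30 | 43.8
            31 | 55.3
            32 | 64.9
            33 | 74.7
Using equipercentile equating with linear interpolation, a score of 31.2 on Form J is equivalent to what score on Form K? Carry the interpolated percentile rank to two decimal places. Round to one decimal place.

29.5

PR of 31.2 on Form J: 28.7 + (31.2 − 31)/(32 − 31) × (44.5 − 28.7) = 31.86
On Form K, PR 31.86 falls between score 29 (PR 18.9) and 30 (PR 43.8).
Interpolate: 29 + (31.86 − 18.9)/(43.8 − 18.9) × (30 − 29) = 29.5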